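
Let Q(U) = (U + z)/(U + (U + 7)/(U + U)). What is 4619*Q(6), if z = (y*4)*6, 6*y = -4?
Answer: -110856/17 ≈ -6520.9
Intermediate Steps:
y = -2/3 (y = (1/6)*(-4) = -2/3 ≈ -0.66667)
z = -16 (z = -2/3*4*6 = -8/3*6 = -16)
Q(U) = (-16 + U)/(U + (7 + U)/(2*U)) (Q(U) = (U - 16)/(U + (U + 7)/(U + U)) = (-16 + U)/(U + (7 + U)/((2*U))) = (-16 + U)/(U + (7 + U)*(1/(2*U))) = (-16 + U)/(U + (7 + U)/(2*U)))
4619*Q(6) = 4619*(2*6*(-16 + 6)/(7 + 6 + 2*6**2)) = 4619*(2*6*(-10)/(7 + 6 + 2*36)) = 4619*(2*6*(-10)/(7 + 6 + 72)) = 4619*(2*6*(-10)/85) = 4619*(2*6*(1/85)*(-10)) = 4619*(-24/17) = -110856/17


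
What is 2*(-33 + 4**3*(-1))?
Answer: -194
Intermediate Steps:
2*(-33 + 4**3*(-1)) = 2*(-33 + 64*(-1)) = 2*(-33 - 64) = 2*(-97) = -194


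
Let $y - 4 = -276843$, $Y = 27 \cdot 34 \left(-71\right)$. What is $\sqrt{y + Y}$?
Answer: $i \sqrt{342017} \approx 584.82 i$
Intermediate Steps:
$Y = -65178$ ($Y = 918 \left(-71\right) = -65178$)
$y = -276839$ ($y = 4 - 276843 = -276839$)
$\sqrt{y + Y} = \sqrt{-276839 - 65178} = \sqrt{-342017} = i \sqrt{342017}$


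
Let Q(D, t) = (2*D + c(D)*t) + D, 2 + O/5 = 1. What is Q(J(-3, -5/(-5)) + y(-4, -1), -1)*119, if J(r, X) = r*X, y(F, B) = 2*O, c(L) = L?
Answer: -3094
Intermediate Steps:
O = -5 (O = -10 + 5*1 = -10 + 5 = -5)
y(F, B) = -10 (y(F, B) = 2*(-5) = -10)
J(r, X) = X*r
Q(D, t) = 3*D + D*t (Q(D, t) = (2*D + D*t) + D = 3*D + D*t)
Q(J(-3, -5/(-5)) + y(-4, -1), -1)*119 = ((-5/(-5)*(-3) - 10)*(3 - 1))*119 = ((-5*(-⅕)*(-3) - 10)*2)*119 = ((1*(-3) - 10)*2)*119 = ((-3 - 10)*2)*119 = -13*2*119 = -26*119 = -3094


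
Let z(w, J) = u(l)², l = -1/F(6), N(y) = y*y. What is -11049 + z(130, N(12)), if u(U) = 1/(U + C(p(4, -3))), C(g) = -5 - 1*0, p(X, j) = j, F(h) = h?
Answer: -10618053/961 ≈ -11049.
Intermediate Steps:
N(y) = y²
C(g) = -5 (C(g) = -5 + 0 = -5)
l = -⅙ (l = -1/6 = -1*⅙ = -⅙ ≈ -0.16667)
u(U) = 1/(-5 + U) (u(U) = 1/(U - 5) = 1/(-5 + U))
z(w, J) = 36/961 (z(w, J) = (1/(-5 - ⅙))² = (1/(-31/6))² = (-6/31)² = 36/961)
-11049 + z(130, N(12)) = -11049 + 36/961 = -10618053/961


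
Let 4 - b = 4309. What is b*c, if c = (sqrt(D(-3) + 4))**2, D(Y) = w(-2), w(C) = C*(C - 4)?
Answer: -68880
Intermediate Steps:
w(C) = C*(-4 + C)
b = -4305 (b = 4 - 1*4309 = 4 - 4309 = -4305)
D(Y) = 12 (D(Y) = -2*(-4 - 2) = -2*(-6) = 12)
c = 16 (c = (sqrt(12 + 4))**2 = (sqrt(16))**2 = 4**2 = 16)
b*c = -4305*16 = -68880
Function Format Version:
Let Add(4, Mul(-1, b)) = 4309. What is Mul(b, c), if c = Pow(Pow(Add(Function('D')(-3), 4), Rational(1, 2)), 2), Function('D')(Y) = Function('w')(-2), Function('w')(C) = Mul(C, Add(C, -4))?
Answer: -68880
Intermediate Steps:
Function('w')(C) = Mul(C, Add(-4, C))
b = -4305 (b = Add(4, Mul(-1, 4309)) = Add(4, -4309) = -4305)
Function('D')(Y) = 12 (Function('D')(Y) = Mul(-2, Add(-4, -2)) = Mul(-2, -6) = 12)
c = 16 (c = Pow(Pow(Add(12, 4), Rational(1, 2)), 2) = Pow(Pow(16, Rational(1, 2)), 2) = Pow(4, 2) = 16)
Mul(b, c) = Mul(-4305, 16) = -68880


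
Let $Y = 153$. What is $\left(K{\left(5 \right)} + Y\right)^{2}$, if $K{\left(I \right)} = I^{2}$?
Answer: $31684$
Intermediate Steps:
$\left(K{\left(5 \right)} + Y\right)^{2} = \left(5^{2} + 153\right)^{2} = \left(25 + 153\right)^{2} = 178^{2} = 31684$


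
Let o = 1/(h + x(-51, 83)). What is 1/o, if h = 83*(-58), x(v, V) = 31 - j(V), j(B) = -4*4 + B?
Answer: -4850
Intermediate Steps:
j(B) = -16 + B
x(v, V) = 47 - V (x(v, V) = 31 - (-16 + V) = 31 + (16 - V) = 47 - V)
h = -4814
o = -1/4850 (o = 1/(-4814 + (47 - 1*83)) = 1/(-4814 + (47 - 83)) = 1/(-4814 - 36) = 1/(-4850) = -1/4850 ≈ -0.00020619)
1/o = 1/(-1/4850) = -4850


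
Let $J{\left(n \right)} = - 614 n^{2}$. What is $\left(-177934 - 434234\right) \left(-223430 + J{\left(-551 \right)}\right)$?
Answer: $114251634314592$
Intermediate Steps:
$\left(-177934 - 434234\right) \left(-223430 + J{\left(-551 \right)}\right) = \left(-177934 - 434234\right) \left(-223430 - 614 \left(-551\right)^{2}\right) = - 612168 \left(-223430 - 186411014\right) = \left(-612168\right) \left(-186634444\right) = 114251634314592$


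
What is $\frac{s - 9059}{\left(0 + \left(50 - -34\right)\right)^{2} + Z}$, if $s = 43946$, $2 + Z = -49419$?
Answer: $- \frac{34887}{42365} \approx -0.82349$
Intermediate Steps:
$Z = -49421$ ($Z = -2 - 49419 = -49421$)
$\frac{s - 9059}{\left(0 + \left(50 - -34\right)\right)^{2} + Z} = \frac{43946 - 9059}{\left(0 + \left(50 - -34\right)\right)^{2} - 49421} = \frac{34887}{\left(0 + \left(50 + 34\right)\right)^{2} - 49421} = \frac{34887}{\left(0 + 84\right)^{2} - 49421} = \frac{34887}{84^{2} - 49421} = \frac{34887}{7056 - 49421} = \frac{34887}{-42365} = 34887 \left(- \frac{1}{42365}\right) = - \frac{34887}{42365}$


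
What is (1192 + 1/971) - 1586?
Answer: -382573/971 ≈ -394.00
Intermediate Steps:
(1192 + 1/971) - 1586 = 1157433/971 - 1586 = -382573/971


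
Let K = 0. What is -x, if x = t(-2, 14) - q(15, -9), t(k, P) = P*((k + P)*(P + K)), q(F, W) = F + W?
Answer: -2346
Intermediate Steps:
t(k, P) = P²*(P + k) (t(k, P) = P*((k + P)*(P + 0)) = P*((P + k)*P) = P*(P*(P + k)) = P²*(P + k))
x = 2346 (x = 14²*(14 - 2) - (15 - 9) = 196*12 - 1*6 = 2352 - 6 = 2346)
-x = -1*2346 = -2346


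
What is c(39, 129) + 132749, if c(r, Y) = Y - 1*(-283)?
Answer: 133161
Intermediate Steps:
c(r, Y) = 283 + Y (c(r, Y) = Y + 283 = 283 + Y)
c(39, 129) + 132749 = (283 + 129) + 132749 = 412 + 132749 = 133161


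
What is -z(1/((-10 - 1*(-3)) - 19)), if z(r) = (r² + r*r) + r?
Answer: 6/169 ≈ 0.035503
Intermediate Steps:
z(r) = r + 2*r² (z(r) = (r² + r²) + r = 2*r² + r = r + 2*r²)
-z(1/((-10 - 1*(-3)) - 19)) = -(1 + 2/((-10 - 1*(-3)) - 19))/((-10 - 1*(-3)) - 19) = -(1 + 2/((-10 + 3) - 19))/((-10 + 3) - 19) = -(1 + 2/(-7 - 19))/(-7 - 19) = -(1 + 2/(-26))/(-26) = -(-1)*(1 + 2*(-1/26))/26 = -(-1)*(1 - 1/13)/26 = -(-1)*12/(26*13) = -1*(-6/169) = 6/169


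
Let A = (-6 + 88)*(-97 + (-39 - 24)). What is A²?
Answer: 172134400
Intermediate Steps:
A = -13120 (A = 82*(-97 - 63) = 82*(-160) = -13120)
A² = (-13120)² = 172134400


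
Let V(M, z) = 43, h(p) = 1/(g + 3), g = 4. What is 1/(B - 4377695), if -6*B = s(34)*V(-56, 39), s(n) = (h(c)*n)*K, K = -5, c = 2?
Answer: -21/91927940 ≈ -2.2844e-7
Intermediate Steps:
h(p) = ⅐ (h(p) = 1/(4 + 3) = 1/7 = ⅐)
s(n) = -5*n/7 (s(n) = (n/7)*(-5) = -5*n/7)
B = 3655/21 (B = -(-5/7*34)*43/6 = -(-85)*43/21 = -⅙*(-7310/7) = 3655/21 ≈ 174.05)
1/(B - 4377695) = 1/(3655/21 - 4377695) = 1/(-91927940/21) = -21/91927940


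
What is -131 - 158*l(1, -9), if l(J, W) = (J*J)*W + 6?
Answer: 343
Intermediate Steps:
l(J, W) = 6 + W*J**2 (l(J, W) = J**2*W + 6 = W*J**2 + 6 = 6 + W*J**2)
-131 - 158*l(1, -9) = -131 - 158*(6 - 9*1**2) = -131 - 158*(6 - 9*1) = -131 - 158*(6 - 9) = -131 - 158*(-3) = -131 + 474 = 343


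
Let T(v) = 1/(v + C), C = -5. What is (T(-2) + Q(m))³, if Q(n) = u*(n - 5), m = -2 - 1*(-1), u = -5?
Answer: 9129329/343 ≈ 26616.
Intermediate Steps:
T(v) = 1/(-5 + v) (T(v) = 1/(v - 5) = 1/(-5 + v))
m = -1 (m = -2 + 1 = -1)
Q(n) = 25 - 5*n (Q(n) = -5*(n - 5) = -5*(-5 + n) = 25 - 5*n)
(T(-2) + Q(m))³ = (1/(-5 - 2) + (25 - 5*(-1)))³ = (1/(-7) + (25 + 5))³ = (-⅐ + 30)³ = (209/7)³ = 9129329/343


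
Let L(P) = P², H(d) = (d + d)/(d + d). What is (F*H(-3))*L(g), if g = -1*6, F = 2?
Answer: 72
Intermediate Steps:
g = -6
H(d) = 1 (H(d) = (2*d)/((2*d)) = (2*d)*(1/(2*d)) = 1)
(F*H(-3))*L(g) = (2*1)*(-6)² = 2*36 = 72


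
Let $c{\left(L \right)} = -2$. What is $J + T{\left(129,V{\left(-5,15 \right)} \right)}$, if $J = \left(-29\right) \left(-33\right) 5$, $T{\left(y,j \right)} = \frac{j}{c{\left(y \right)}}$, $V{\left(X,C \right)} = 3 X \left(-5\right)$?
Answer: $\frac{9495}{2} \approx 4747.5$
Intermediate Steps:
$V{\left(X,C \right)} = - 15 X$
$T{\left(y,j \right)} = - \frac{j}{2}$ ($T{\left(y,j \right)} = \frac{j}{-2} = j \left(- \frac{1}{2}\right) = - \frac{j}{2}$)
$J = 4785$ ($J = 957 \cdot 5 = 4785$)
$J + T{\left(129,V{\left(-5,15 \right)} \right)} = 4785 - \frac{\left(-15\right) \left(-5\right)}{2} = 4785 - \frac{75}{2} = \frac{9495}{2}$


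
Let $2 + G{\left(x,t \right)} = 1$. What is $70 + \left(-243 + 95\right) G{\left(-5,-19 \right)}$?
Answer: $218$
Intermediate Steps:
$G{\left(x,t \right)} = -1$ ($G{\left(x,t \right)} = -2 + 1 = -1$)
$70 + \left(-243 + 95\right) G{\left(-5,-19 \right)} = 70 + \left(-243 + 95\right) \left(-1\right) = 70 - -148 = 70 + 148 = 218$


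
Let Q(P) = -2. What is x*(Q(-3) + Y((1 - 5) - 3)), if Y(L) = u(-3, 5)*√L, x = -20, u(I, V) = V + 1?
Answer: 40 - 120*I*√7 ≈ 40.0 - 317.49*I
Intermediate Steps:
u(I, V) = 1 + V
Y(L) = 6*√L (Y(L) = (1 + 5)*√L = 6*√L)
x*(Q(-3) + Y((1 - 5) - 3)) = -20*(-2 + 6*√((1 - 5) - 3)) = -20*(-2 + 6*√(-4 - 3)) = -20*(-2 + 6*√(-7)) = -20*(-2 + 6*(I*√7)) = -20*(-2 + 6*I*√7) = 40 - 120*I*√7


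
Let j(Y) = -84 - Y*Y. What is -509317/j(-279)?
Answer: 509317/77925 ≈ 6.5360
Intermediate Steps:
j(Y) = -84 - Y**2
-509317/j(-279) = -509317/(-84 - 1*(-279)**2) = -509317/(-84 - 1*77841) = -509317/(-84 - 77841) = -509317/(-77925) = -509317*(-1/77925) = 509317/77925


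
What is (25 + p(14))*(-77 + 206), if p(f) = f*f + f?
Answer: 30315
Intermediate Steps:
p(f) = f + f² (p(f) = f² + f = f + f²)
(25 + p(14))*(-77 + 206) = (25 + 14*(1 + 14))*(-77 + 206) = (25 + 14*15)*129 = (25 + 210)*129 = 235*129 = 30315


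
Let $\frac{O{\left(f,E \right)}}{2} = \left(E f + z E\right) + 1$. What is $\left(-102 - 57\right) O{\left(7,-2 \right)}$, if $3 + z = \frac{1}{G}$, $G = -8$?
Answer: $\frac{4293}{2} \approx 2146.5$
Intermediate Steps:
$z = - \frac{25}{8}$ ($z = -3 + \frac{1}{-8} = -3 - \frac{1}{8} = - \frac{25}{8} \approx -3.125$)
$O{\left(f,E \right)} = 2 - \frac{25 E}{4} + 2 E f$ ($O{\left(f,E \right)} = 2 \left(\left(E f - \frac{25 E}{8}\right) + 1\right) = 2 \left(\left(- \frac{25 E}{8} + E f\right) + 1\right) = 2 \left(1 - \frac{25 E}{8} + E f\right) = 2 - \frac{25 E}{4} + 2 E f$)
$\left(-102 - 57\right) O{\left(7,-2 \right)} = \left(-102 - 57\right) \left(2 - - \frac{25}{2} + 2 \left(-2\right) 7\right) = - 159 \left(2 + \frac{25}{2} - 28\right) = \left(-159\right) \left(- \frac{27}{2}\right) = \frac{4293}{2}$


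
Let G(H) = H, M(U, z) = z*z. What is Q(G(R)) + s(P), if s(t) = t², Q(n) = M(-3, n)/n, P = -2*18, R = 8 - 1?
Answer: 1303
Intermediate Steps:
R = 7
M(U, z) = z²
P = -36
Q(n) = n (Q(n) = n²/n = n)
Q(G(R)) + s(P) = 7 + (-36)² = 7 + 1296 = 1303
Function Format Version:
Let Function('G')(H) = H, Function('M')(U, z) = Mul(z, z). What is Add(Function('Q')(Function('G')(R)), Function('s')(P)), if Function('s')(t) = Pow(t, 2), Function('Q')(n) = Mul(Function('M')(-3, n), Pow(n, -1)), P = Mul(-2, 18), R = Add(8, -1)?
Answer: 1303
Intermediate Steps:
R = 7
Function('M')(U, z) = Pow(z, 2)
P = -36
Function('Q')(n) = n (Function('Q')(n) = Mul(Pow(n, 2), Pow(n, -1)) = n)
Add(Function('Q')(Function('G')(R)), Function('s')(P)) = Add(7, Pow(-36, 2)) = Add(7, 1296) = 1303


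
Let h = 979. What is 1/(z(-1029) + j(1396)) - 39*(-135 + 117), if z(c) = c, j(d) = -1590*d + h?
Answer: 1558222379/2219690 ≈ 702.00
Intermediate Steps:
j(d) = 979 - 1590*d (j(d) = -1590*d + 979 = 979 - 1590*d)
1/(z(-1029) + j(1396)) - 39*(-135 + 117) = 1/(-1029 + (979 - 1590*1396)) - 39*(-135 + 117) = 1/(-1029 + (979 - 2219640)) - 39*(-18) = 1/(-1029 - 2218661) + 702 = 1/(-2219690) + 702 = -1/2219690 + 702 = 1558222379/2219690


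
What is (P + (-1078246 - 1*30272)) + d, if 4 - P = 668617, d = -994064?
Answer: -2771195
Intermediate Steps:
P = -668613 (P = 4 - 1*668617 = 4 - 668617 = -668613)
(P + (-1078246 - 1*30272)) + d = (-668613 + (-1078246 - 1*30272)) - 994064 = (-668613 + (-1078246 - 30272)) - 994064 = (-668613 - 1108518) - 994064 = -1777131 - 994064 = -2771195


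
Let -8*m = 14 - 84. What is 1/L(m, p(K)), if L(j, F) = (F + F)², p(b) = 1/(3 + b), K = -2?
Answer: ¼ ≈ 0.25000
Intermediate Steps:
m = 35/4 (m = -(14 - 84)/8 = -⅛*(-70) = 35/4 ≈ 8.7500)
L(j, F) = 4*F² (L(j, F) = (2*F)² = 4*F²)
1/L(m, p(K)) = 1/(4*(1/(3 - 2))²) = 1/(4*(1/1)²) = 1/(4*1²) = 1/(4*1) = 1/4 = ¼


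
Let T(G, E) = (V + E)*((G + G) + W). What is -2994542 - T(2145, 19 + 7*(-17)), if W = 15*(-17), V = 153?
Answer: -3208397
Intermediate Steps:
W = -255
T(G, E) = (-255 + 2*G)*(153 + E) (T(G, E) = (153 + E)*((G + G) - 255) = (153 + E)*(2*G - 255) = (153 + E)*(-255 + 2*G) = (-255 + 2*G)*(153 + E))
-2994542 - T(2145, 19 + 7*(-17)) = -2994542 - (-39015 - 255*(19 + 7*(-17)) + 306*2145 + 2*(19 + 7*(-17))*2145) = -2994542 - (-39015 - 255*(19 - 119) + 656370 + 2*(19 - 119)*2145) = -2994542 - (-39015 - 255*(-100) + 656370 + 2*(-100)*2145) = -2994542 - (-39015 + 25500 + 656370 - 429000) = -2994542 - 1*213855 = -2994542 - 213855 = -3208397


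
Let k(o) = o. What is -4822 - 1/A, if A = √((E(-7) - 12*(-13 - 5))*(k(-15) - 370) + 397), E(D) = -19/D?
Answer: -4822 + I*√582/6984 ≈ -4822.0 + 0.0034543*I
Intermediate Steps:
A = 12*I*√582 (A = √((-19/(-7) - 12*(-13 - 5))*(-15 - 370) + 397) = √((-19*(-⅐) - 12*(-18))*(-385) + 397) = √((19/7 + 216)*(-385) + 397) = √((1531/7)*(-385) + 397) = √(-84205 + 397) = √(-83808) = 12*I*√582 ≈ 289.5*I)
-4822 - 1/A = -4822 - 1/(12*I*√582) = -4822 - (-1)*I*√582/6984 = -4822 + I*√582/6984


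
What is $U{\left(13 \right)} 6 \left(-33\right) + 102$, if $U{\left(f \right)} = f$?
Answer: $-2472$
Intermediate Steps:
$U{\left(13 \right)} 6 \left(-33\right) + 102 = 13 \cdot 6 \left(-33\right) + 102 = 13 \left(-198\right) + 102 = -2574 + 102 = -2472$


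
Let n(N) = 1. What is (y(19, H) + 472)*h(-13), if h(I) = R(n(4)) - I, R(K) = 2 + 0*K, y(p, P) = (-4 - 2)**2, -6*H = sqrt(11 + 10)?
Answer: 7620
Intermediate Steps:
H = -sqrt(21)/6 (H = -sqrt(11 + 10)/6 = -sqrt(21)/6 ≈ -0.76376)
y(p, P) = 36 (y(p, P) = (-6)**2 = 36)
R(K) = 2 (R(K) = 2 + 0 = 2)
h(I) = 2 - I
(y(19, H) + 472)*h(-13) = (36 + 472)*(2 - 1*(-13)) = 508*(2 + 13) = 508*15 = 7620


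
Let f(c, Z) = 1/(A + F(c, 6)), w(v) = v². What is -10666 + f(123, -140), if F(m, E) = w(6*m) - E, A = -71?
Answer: -5808351621/544567 ≈ -10666.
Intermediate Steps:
F(m, E) = -E + 36*m² (F(m, E) = (6*m)² - E = 36*m² - E = -E + 36*m²)
f(c, Z) = 1/(-77 + 36*c²) (f(c, Z) = 1/(-71 + (-1*6 + 36*c²)) = 1/(-71 + (-6 + 36*c²)) = 1/(-77 + 36*c²))
-10666 + f(123, -140) = -10666 + 1/(-77 + 36*123²) = -10666 + 1/(-77 + 36*15129) = -10666 + 1/(-77 + 544644) = -10666 + 1/544567 = -5808351621/544567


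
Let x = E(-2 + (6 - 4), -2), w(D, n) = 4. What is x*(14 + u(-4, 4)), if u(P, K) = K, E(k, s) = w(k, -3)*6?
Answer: 432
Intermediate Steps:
E(k, s) = 24 (E(k, s) = 4*6 = 24)
x = 24
x*(14 + u(-4, 4)) = 24*(14 + 4) = 24*18 = 432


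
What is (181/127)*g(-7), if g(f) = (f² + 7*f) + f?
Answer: -1267/127 ≈ -9.9764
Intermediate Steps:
g(f) = f² + 8*f
(181/127)*g(-7) = (181/127)*(-7*(8 - 7)) = ((1/127)*181)*(-7*1) = (181/127)*(-7) = -1267/127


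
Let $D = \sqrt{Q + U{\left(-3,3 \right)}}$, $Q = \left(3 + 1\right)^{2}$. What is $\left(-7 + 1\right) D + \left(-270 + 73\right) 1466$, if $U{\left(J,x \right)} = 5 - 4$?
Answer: $-288802 - 6 \sqrt{17} \approx -2.8883 \cdot 10^{5}$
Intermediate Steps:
$U{\left(J,x \right)} = 1$ ($U{\left(J,x \right)} = 5 - 4 = 1$)
$Q = 16$ ($Q = 4^{2} = 16$)
$D = \sqrt{17}$ ($D = \sqrt{16 + 1} = \sqrt{17} \approx 4.1231$)
$\left(-7 + 1\right) D + \left(-270 + 73\right) 1466 = \left(-7 + 1\right) \sqrt{17} + \left(-270 + 73\right) 1466 = - 6 \sqrt{17} - 288802 = -288802 - 6 \sqrt{17}$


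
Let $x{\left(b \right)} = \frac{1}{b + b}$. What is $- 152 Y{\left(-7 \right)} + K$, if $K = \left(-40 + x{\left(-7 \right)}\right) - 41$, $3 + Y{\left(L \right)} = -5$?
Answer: $\frac{15889}{14} \approx 1134.9$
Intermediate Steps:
$x{\left(b \right)} = \frac{1}{2 b}$
$Y{\left(L \right)} = -8$ ($Y{\left(L \right)} = -3 - 5 = -8$)
$K = - \frac{1135}{14}$ ($K = \left(-40 + \frac{1}{2 \left(-7\right)}\right) - 41 = \left(-40 + \frac{1}{2} \left(- \frac{1}{7}\right)\right) - 41 = \left(-40 - \frac{1}{14}\right) - 41 = - \frac{561}{14} - 41 = - \frac{1135}{14} \approx -81.071$)
$- 152 Y{\left(-7 \right)} + K = \left(-152\right) \left(-8\right) - \frac{1135}{14} = 1216 - \frac{1135}{14} = \frac{15889}{14}$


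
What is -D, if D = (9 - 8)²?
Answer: -1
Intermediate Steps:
D = 1 (D = 1² = 1)
-D = -1*1 = -1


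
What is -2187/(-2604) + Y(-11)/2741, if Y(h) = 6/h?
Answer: 21974871/26171068 ≈ 0.83966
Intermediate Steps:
-2187/(-2604) + Y(-11)/2741 = -2187/(-2604) + (6/(-11))/2741 = -2187*(-1/2604) + (6*(-1/11))*(1/2741) = 729/868 - 6/11*1/2741 = 729/868 - 6/30151 = 21974871/26171068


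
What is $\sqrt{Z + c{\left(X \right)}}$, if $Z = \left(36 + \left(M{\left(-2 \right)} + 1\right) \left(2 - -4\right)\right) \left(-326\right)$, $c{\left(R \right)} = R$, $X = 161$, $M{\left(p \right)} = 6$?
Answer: $i \sqrt{25267} \approx 158.96 i$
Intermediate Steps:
$Z = -25428$ ($Z = \left(36 + \left(6 + 1\right) \left(2 - -4\right)\right) \left(-326\right) = \left(36 + 7 \left(2 + 4\right)\right) \left(-326\right) = \left(36 + 7 \cdot 6\right) \left(-326\right) = \left(36 + 42\right) \left(-326\right) = 78 \left(-326\right) = -25428$)
$\sqrt{Z + c{\left(X \right)}} = \sqrt{-25428 + 161} = \sqrt{-25267} = i \sqrt{25267}$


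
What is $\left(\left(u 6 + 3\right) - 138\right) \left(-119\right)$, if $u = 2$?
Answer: $14637$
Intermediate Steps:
$\left(\left(u 6 + 3\right) - 138\right) \left(-119\right) = \left(\left(2 \cdot 6 + 3\right) - 138\right) \left(-119\right) = \left(\left(12 + 3\right) - 138\right) \left(-119\right) = \left(15 - 138\right) \left(-119\right) = \left(-123\right) \left(-119\right) = 14637$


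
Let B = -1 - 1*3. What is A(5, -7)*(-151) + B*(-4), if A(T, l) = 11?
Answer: -1645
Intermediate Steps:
B = -4 (B = -1 - 3 = -4)
A(5, -7)*(-151) + B*(-4) = 11*(-151) - 4*(-4) = -1661 + 16 = -1645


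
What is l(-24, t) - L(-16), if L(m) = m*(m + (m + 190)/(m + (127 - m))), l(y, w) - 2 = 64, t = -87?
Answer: -21346/127 ≈ -168.08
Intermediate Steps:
l(y, w) = 66 (l(y, w) = 2 + 64 = 66)
L(m) = m*(190/127 + 128*m/127) (L(m) = m*(m + (190 + m)/127) = m*(m + (190 + m)*(1/127)) = m*(m + (190/127 + m/127)) = m*(190/127 + 128*m/127))
l(-24, t) - L(-16) = 66 - 2*(-16)*(95 + 64*(-16))/127 = 66 - 2*(-16)*(95 - 1024)/127 = 66 - 2*(-16)*(-929)/127 = 66 - 1*29728/127 = 66 - 29728/127 = -21346/127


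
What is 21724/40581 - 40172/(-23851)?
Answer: 2148359056/967897431 ≈ 2.2196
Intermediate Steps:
21724/40581 - 40172/(-23851) = 21724*(1/40581) - 40172*(-1/23851) = 21724/40581 + 40172/23851 = 2148359056/967897431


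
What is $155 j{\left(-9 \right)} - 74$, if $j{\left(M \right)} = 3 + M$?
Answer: $-1004$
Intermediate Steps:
$155 j{\left(-9 \right)} - 74 = 155 \left(3 - 9\right) - 74 = 155 \left(-6\right) - 74 = -930 - 74 = -1004$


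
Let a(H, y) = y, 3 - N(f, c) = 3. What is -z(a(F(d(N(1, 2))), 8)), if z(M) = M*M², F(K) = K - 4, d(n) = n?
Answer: -512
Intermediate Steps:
N(f, c) = 0 (N(f, c) = 3 - 1*3 = 3 - 3 = 0)
F(K) = -4 + K
z(M) = M³
-z(a(F(d(N(1, 2))), 8)) = -1*8³ = -1*512 = -512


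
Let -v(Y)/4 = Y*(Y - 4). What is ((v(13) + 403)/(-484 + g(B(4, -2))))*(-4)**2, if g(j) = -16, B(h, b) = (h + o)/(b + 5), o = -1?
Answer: 52/25 ≈ 2.0800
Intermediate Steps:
B(h, b) = (-1 + h)/(5 + b) (B(h, b) = (h - 1)/(b + 5) = (-1 + h)/(5 + b))
v(Y) = -4*Y*(-4 + Y) (v(Y) = -4*Y*(Y - 4) = -4*Y*(-4 + Y))
((v(13) + 403)/(-484 + g(B(4, -2))))*(-4)**2 = ((4*13*(4 - 1*13) + 403)/(-484 - 16))*(-4)**2 = ((4*13*(4 - 13) + 403)/(-500))*16 = ((4*13*(-9) + 403)*(-1/500))*16 = ((-468 + 403)*(-1/500))*16 = -65*(-1/500)*16 = (13/100)*16 = 52/25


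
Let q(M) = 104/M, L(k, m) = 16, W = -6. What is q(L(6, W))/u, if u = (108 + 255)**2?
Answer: 13/263538 ≈ 4.9329e-5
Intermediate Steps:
u = 131769 (u = 363**2 = 131769)
q(L(6, W))/u = (104/16)/131769 = (104*(1/16))*(1/131769) = (13/2)*(1/131769) = 13/263538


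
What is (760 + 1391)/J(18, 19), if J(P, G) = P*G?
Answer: 239/38 ≈ 6.2895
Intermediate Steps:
J(P, G) = G*P
(760 + 1391)/J(18, 19) = (760 + 1391)/((19*18)) = 2151/342 = 2151*(1/342) = 239/38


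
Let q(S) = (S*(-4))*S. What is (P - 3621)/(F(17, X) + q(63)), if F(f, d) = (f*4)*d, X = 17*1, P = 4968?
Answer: -1347/14720 ≈ -0.091508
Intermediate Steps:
q(S) = -4*S² (q(S) = (-4*S)*S = -4*S²)
X = 17
F(f, d) = 4*d*f (F(f, d) = (4*f)*d = 4*d*f)
(P - 3621)/(F(17, X) + q(63)) = (4968 - 3621)/(4*17*17 - 4*63²) = 1347/(1156 - 4*3969) = 1347/(1156 - 15876) = 1347/(-14720) = 1347*(-1/14720) = -1347/14720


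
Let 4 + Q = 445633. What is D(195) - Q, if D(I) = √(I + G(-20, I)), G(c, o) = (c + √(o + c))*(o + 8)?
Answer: -445629 + I*√(3865 - 1015*√7) ≈ -4.4563e+5 + 34.345*I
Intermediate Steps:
Q = 445629 (Q = -4 + 445633 = 445629)
G(c, o) = (8 + o)*(c + √(c + o)) (G(c, o) = (c + √(c + o))*(8 + o) = (8 + o)*(c + √(c + o)))
D(I) = √(-160 - 19*I + 8*√(-20 + I) + I*√(-20 + I)) (D(I) = √(I + (8*(-20) + 8*√(-20 + I) - 20*I + I*√(-20 + I))) = √(I + (-160 + 8*√(-20 + I) - 20*I + I*√(-20 + I))) = √(I + (-160 - 20*I + 8*√(-20 + I) + I*√(-20 + I))) = √(-160 - 19*I + 8*√(-20 + I) + I*√(-20 + I)))
D(195) - Q = √(-160 - 19*195 + 8*√(-20 + 195) + 195*√(-20 + 195)) - 1*445629 = √(-160 - 3705 + 8*√175 + 195*√175) - 445629 = √(-160 - 3705 + 8*(5*√7) + 195*(5*√7)) - 445629 = √(-160 - 3705 + 40*√7 + 975*√7) - 445629 = √(-3865 + 1015*√7) - 445629 = -445629 + √(-3865 + 1015*√7)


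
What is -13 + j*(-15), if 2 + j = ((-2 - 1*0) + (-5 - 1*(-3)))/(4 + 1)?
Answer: 29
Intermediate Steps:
j = -14/5 (j = -2 + ((-2 - 1*0) + (-5 - 1*(-3)))/(4 + 1) = -2 + ((-2 + 0) + (-5 + 3))/5 = -2 + (-2 - 2)*(⅕) = -2 - 4*⅕ = -2 - ⅘ = -14/5 ≈ -2.8000)
-13 + j*(-15) = -13 - 14/5*(-15) = -13 + 42 = 29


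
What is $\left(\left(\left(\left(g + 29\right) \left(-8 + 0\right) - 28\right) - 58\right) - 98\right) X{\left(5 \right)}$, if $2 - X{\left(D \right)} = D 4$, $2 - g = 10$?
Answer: $6336$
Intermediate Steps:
$g = -8$ ($g = 2 - 10 = -8$)
$X{\left(D \right)} = 2 - 4 D$ ($X{\left(D \right)} = 2 - D 4 = 2 - 4 D$)
$\left(\left(\left(\left(g + 29\right) \left(-8 + 0\right) - 28\right) - 58\right) - 98\right) X{\left(5 \right)} = \left(\left(\left(\left(-8 + 29\right) \left(-8 + 0\right) - 28\right) - 58\right) - 98\right) \left(2 - 20\right) = \left(\left(\left(21 \left(-8\right) - 28\right) - 58\right) - 98\right) \left(2 - 20\right) = \left(\left(\left(-168 - 28\right) - 58\right) - 98\right) \left(-18\right) = \left(\left(-196 - 58\right) - 98\right) \left(-18\right) = \left(-254 - 98\right) \left(-18\right) = \left(-352\right) \left(-18\right) = 6336$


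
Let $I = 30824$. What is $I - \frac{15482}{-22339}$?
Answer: $\frac{688592818}{22339} \approx 30825.0$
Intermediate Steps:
$I - \frac{15482}{-22339} = 30824 - \frac{15482}{-22339} = 30824 - 15482 \left(- \frac{1}{22339}\right) = 30824 - - \frac{15482}{22339} = 30824 + \frac{15482}{22339} = \frac{688592818}{22339}$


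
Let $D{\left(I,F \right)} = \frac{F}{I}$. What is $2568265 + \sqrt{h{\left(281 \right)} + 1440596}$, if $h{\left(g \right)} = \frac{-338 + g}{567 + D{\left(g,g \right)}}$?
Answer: $2568265 + \frac{\sqrt{116192702882}}{284} \approx 2.5695 \cdot 10^{6}$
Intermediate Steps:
$h{\left(g \right)} = - \frac{169}{284} + \frac{g}{568}$ ($h{\left(g \right)} = \frac{-338 + g}{567 + \frac{g}{g}} = \frac{-338 + g}{567 + 1} = \frac{-338 + g}{568} = \left(-338 + g\right) \frac{1}{568} = - \frac{169}{284} + \frac{g}{568}$)
$2568265 + \sqrt{h{\left(281 \right)} + 1440596} = 2568265 + \sqrt{\left(- \frac{169}{284} + \frac{1}{568} \cdot 281\right) + 1440596} = 2568265 + \sqrt{\left(- \frac{169}{284} + \frac{281}{568}\right) + 1440596} = 2568265 + \sqrt{- \frac{57}{568} + 1440596} = 2568265 + \sqrt{\frac{818258471}{568}} = 2568265 + \frac{\sqrt{116192702882}}{284}$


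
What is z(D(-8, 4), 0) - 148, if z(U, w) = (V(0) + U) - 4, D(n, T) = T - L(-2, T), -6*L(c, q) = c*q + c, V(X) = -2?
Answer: -455/3 ≈ -151.67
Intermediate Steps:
L(c, q) = -c/6 - c*q/6 (L(c, q) = -(c*q + c)/6 = -(c + c*q)/6 = -c/6 - c*q/6)
D(n, T) = -1/3 + 2*T/3 (D(n, T) = T - (-1)*(-2)*(1 + T)/6 = T - (1/3 + T/3) = T + (-1/3 - T/3) = -1/3 + 2*T/3)
z(U, w) = -6 + U (z(U, w) = (-2 + U) - 4 = -6 + U)
z(D(-8, 4), 0) - 148 = (-6 + (-1/3 + (2/3)*4)) - 148 = (-6 + (-1/3 + 8/3)) - 148 = (-6 + 7/3) - 148 = -11/3 - 148 = -455/3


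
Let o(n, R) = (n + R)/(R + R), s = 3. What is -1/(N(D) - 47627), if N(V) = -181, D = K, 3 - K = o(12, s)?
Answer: 1/47808 ≈ 2.0917e-5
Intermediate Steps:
o(n, R) = (R + n)/(2*R) (o(n, R) = (R + n)/((2*R)) = (R + n)*(1/(2*R)) = (R + n)/(2*R))
K = ½ (K = 3 - (3 + 12)/(2*3) = 3 - 15/(2*3) = 3 - 1*5/2 = 3 - 5/2 = ½ ≈ 0.50000)
D = ½ ≈ 0.50000
-1/(N(D) - 47627) = -1/(-181 - 47627) = -1/(-47808) = -1*(-1/47808) = 1/47808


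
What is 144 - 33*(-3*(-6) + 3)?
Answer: -549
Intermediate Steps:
144 - 33*(-3*(-6) + 3) = 144 - 33*(18 + 3) = 144 - 33*21 = 144 - 693 = -549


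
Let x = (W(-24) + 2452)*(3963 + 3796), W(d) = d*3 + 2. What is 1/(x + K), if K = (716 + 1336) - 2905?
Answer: 1/18481085 ≈ 5.4109e-8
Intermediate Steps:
W(d) = 2 + 3*d (W(d) = 3*d + 2 = 2 + 3*d)
x = 18481938 (x = ((2 + 3*(-24)) + 2452)*(3963 + 3796) = ((2 - 72) + 2452)*7759 = (-70 + 2452)*7759 = 2382*7759 = 18481938)
K = -853 (K = 2052 - 2905 = -853)
1/(x + K) = 1/(18481938 - 853) = 1/18481085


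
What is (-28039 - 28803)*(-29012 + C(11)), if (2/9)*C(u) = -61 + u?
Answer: 1661889554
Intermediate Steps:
C(u) = -549/2 + 9*u/2 (C(u) = 9*(-61 + u)/2 = -549/2 + 9*u/2)
(-28039 - 28803)*(-29012 + C(11)) = (-28039 - 28803)*(-29012 + (-549/2 + (9/2)*11)) = -56842*(-29012 + (-549/2 + 99/2)) = -56842*(-29012 - 225) = -56842*(-29237) = 1661889554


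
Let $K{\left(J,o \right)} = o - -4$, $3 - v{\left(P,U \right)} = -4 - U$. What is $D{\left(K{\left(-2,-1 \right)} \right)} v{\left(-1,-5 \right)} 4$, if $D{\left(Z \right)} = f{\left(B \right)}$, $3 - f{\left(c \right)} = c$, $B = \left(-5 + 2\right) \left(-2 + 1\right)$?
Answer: $0$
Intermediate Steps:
$v{\left(P,U \right)} = 7 + U$ ($v{\left(P,U \right)} = 3 - \left(-4 - U\right) = 3 + \left(4 + U\right) = 7 + U$)
$B = 3$ ($B = \left(-3\right) \left(-1\right) = 3$)
$f{\left(c \right)} = 3 - c$
$K{\left(J,o \right)} = 4 + o$ ($K{\left(J,o \right)} = o + 4 = 4 + o$)
$D{\left(Z \right)} = 0$ ($D{\left(Z \right)} = 3 - 3 = 0$)
$D{\left(K{\left(-2,-1 \right)} \right)} v{\left(-1,-5 \right)} 4 = 0 \left(7 - 5\right) 4 = 0 \cdot 2 \cdot 4 = 0 \cdot 4 = 0$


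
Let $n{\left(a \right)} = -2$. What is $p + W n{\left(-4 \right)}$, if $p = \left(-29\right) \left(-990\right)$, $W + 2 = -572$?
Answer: $29858$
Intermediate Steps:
$W = -574$ ($W = -2 - 572 = -574$)
$p = 28710$
$p + W n{\left(-4 \right)} = 28710 - -1148 = 28710 + 1148 = 29858$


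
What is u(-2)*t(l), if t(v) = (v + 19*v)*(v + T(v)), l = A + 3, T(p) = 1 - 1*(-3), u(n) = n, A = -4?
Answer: 120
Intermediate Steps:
T(p) = 4 (T(p) = 1 + 3 = 4)
l = -1 (l = -4 + 3 = -1)
t(v) = 20*v*(4 + v) (t(v) = (v + 19*v)*(v + 4) = (20*v)*(4 + v) = 20*v*(4 + v))
u(-2)*t(l) = -40*(-1)*(4 - 1) = -40*(-1)*3 = -2*(-60) = 120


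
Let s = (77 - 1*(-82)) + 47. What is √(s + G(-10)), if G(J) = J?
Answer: 14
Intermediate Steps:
s = 206 (s = (77 + 82) + 47 = 159 + 47 = 206)
√(s + G(-10)) = √(206 - 10) = √196 = 14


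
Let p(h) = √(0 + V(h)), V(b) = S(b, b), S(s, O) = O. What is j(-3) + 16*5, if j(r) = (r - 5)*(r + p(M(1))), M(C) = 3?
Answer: 104 - 8*√3 ≈ 90.144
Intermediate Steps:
V(b) = b
p(h) = √h (p(h) = √(0 + h) = √h)
j(r) = (-5 + r)*(r + √3) (j(r) = (r - 5)*(r + √3) = (-5 + r)*(r + √3))
j(-3) + 16*5 = ((-3)² - 5*(-3) - 5*√3 - 3*√3) + 16*5 = (9 + 15 - 5*√3 - 3*√3) + 80 = (24 - 8*√3) + 80 = 104 - 8*√3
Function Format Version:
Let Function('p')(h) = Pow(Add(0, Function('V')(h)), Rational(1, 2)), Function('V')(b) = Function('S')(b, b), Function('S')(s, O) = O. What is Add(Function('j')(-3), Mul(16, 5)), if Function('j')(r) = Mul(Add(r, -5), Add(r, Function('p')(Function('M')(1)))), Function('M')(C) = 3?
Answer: Add(104, Mul(-8, Pow(3, Rational(1, 2)))) ≈ 90.144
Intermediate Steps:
Function('V')(b) = b
Function('p')(h) = Pow(h, Rational(1, 2)) (Function('p')(h) = Pow(Add(0, h), Rational(1, 2)) = Pow(h, Rational(1, 2)))
Function('j')(r) = Mul(Add(-5, r), Add(r, Pow(3, Rational(1, 2)))) (Function('j')(r) = Mul(Add(r, -5), Add(r, Pow(3, Rational(1, 2)))) = Mul(Add(-5, r), Add(r, Pow(3, Rational(1, 2)))))
Add(Function('j')(-3), Mul(16, 5)) = Add(Add(Pow(-3, 2), Mul(-5, -3), Mul(-5, Pow(3, Rational(1, 2))), Mul(-3, Pow(3, Rational(1, 2)))), Mul(16, 5)) = Add(Add(9, 15, Mul(-5, Pow(3, Rational(1, 2))), Mul(-3, Pow(3, Rational(1, 2)))), 80) = Add(Add(24, Mul(-8, Pow(3, Rational(1, 2)))), 80) = Add(104, Mul(-8, Pow(3, Rational(1, 2))))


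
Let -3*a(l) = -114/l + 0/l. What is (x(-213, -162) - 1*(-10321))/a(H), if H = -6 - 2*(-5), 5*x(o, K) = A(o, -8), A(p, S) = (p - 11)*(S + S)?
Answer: 110378/95 ≈ 1161.9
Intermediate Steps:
A(p, S) = 2*S*(-11 + p) (A(p, S) = (-11 + p)*(2*S) = 2*S*(-11 + p))
x(o, K) = 176/5 - 16*o/5 (x(o, K) = (2*(-8)*(-11 + o))/5 = (176 - 16*o)/5 = 176/5 - 16*o/5)
H = 4 (H = -6 + 10 = 4)
a(l) = 38/l (a(l) = -(-114/l + 0/l)/3 = -(-114/l + 0)/3 = -(-38)/l = 38/l)
(x(-213, -162) - 1*(-10321))/a(H) = ((176/5 - 16/5*(-213)) - 1*(-10321))/((38/4)) = ((176/5 + 3408/5) + 10321)/((38*(¼))) = (3584/5 + 10321)/(19/2) = (55189/5)*(2/19) = 110378/95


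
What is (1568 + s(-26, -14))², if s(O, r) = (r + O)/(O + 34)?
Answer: 2442969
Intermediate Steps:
s(O, r) = (O + r)/(34 + O)
(1568 + s(-26, -14))² = (1568 + (-26 - 14)/(34 - 26))² = (1568 - 40/8)² = (1568 + (⅛)*(-40))² = (1568 - 5)² = 1563² = 2442969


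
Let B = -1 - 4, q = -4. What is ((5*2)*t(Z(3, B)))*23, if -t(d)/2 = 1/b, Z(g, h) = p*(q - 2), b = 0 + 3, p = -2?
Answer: -460/3 ≈ -153.33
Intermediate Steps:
b = 3
B = -5
Z(g, h) = 12 (Z(g, h) = -2*(-4 - 2) = -2*(-6) = 12)
t(d) = -2/3
((5*2)*t(Z(3, B)))*23 = ((5*2)*(-2/3))*23 = (10*(-2/3))*23 = -20/3*23 = -460/3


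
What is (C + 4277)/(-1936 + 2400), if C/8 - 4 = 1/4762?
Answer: 10259733/1104784 ≈ 9.2866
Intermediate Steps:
C = 76196/2381 (C = 32 + 8/4762 = 32 + 8*(1/4762) = 32 + 4/2381 = 76196/2381 ≈ 32.002)
(C + 4277)/(-1936 + 2400) = (76196/2381 + 4277)/(-1936 + 2400) = (10259733/2381)/464 = (10259733/2381)*(1/464) = 10259733/1104784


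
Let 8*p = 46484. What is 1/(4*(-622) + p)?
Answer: 2/6645 ≈ 0.00030098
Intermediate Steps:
p = 11621/2 (p = (⅛)*46484 = 11621/2 ≈ 5810.5)
1/(4*(-622) + p) = 1/(4*(-622) + 11621/2) = 1/(-2488 + 11621/2) = 1/(6645/2) = 2/6645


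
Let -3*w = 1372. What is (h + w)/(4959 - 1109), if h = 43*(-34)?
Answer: -2879/5775 ≈ -0.49853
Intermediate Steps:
w = -1372/3 (w = -⅓*1372 = -1372/3 ≈ -457.33)
h = -1462
(h + w)/(4959 - 1109) = (-1462 - 1372/3)/(4959 - 1109) = -5758/3/3850 = -5758/3*1/3850 = -2879/5775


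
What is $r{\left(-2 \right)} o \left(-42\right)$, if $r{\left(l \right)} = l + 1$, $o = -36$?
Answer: $-1512$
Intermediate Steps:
$r{\left(l \right)} = 1 + l$
$r{\left(-2 \right)} o \left(-42\right) = \left(1 - 2\right) \left(-36\right) \left(-42\right) = \left(-1\right) \left(-36\right) \left(-42\right) = 36 \left(-42\right) = -1512$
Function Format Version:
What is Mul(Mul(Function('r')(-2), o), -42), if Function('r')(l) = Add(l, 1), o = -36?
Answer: -1512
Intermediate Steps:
Function('r')(l) = Add(1, l)
Mul(Mul(Function('r')(-2), o), -42) = Mul(Mul(Add(1, -2), -36), -42) = Mul(Mul(-1, -36), -42) = Mul(36, -42) = -1512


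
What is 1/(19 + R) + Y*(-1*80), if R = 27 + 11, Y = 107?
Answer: -487919/57 ≈ -8560.0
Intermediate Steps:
R = 38
1/(19 + R) + Y*(-1*80) = 1/(19 + 38) + 107*(-1*80) = 1/57 + 107*(-80) = 1/57 - 8560 = -487919/57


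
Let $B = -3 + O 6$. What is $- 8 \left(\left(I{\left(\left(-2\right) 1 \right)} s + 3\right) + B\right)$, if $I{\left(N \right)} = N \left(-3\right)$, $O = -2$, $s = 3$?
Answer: $-48$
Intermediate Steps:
$I{\left(N \right)} = - 3 N$
$B = -15$ ($B = -3 - 12 = -15$)
$- 8 \left(\left(I{\left(\left(-2\right) 1 \right)} s + 3\right) + B\right) = - 8 \left(\left(- 3 \left(\left(-2\right) 1\right) 3 + 3\right) - 15\right) = - 8 \left(\left(\left(-3\right) \left(-2\right) 3 + 3\right) - 15\right) = - 8 \left(\left(6 \cdot 3 + 3\right) - 15\right) = - 8 \left(\left(18 + 3\right) - 15\right) = - 8 \left(21 - 15\right) = \left(-8\right) 6 = -48$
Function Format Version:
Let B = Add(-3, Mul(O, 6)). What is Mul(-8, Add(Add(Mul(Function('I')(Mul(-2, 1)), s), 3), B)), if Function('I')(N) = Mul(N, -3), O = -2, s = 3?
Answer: -48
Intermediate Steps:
Function('I')(N) = Mul(-3, N)
B = -15 (B = Add(-3, Mul(-2, 6)) = Add(-3, -12) = -15)
Mul(-8, Add(Add(Mul(Function('I')(Mul(-2, 1)), s), 3), B)) = Mul(-8, Add(Add(Mul(Mul(-3, Mul(-2, 1)), 3), 3), -15)) = Mul(-8, Add(Add(Mul(Mul(-3, -2), 3), 3), -15)) = Mul(-8, Add(Add(Mul(6, 3), 3), -15)) = Mul(-8, Add(Add(18, 3), -15)) = Mul(-8, Add(21, -15)) = Mul(-8, 6) = -48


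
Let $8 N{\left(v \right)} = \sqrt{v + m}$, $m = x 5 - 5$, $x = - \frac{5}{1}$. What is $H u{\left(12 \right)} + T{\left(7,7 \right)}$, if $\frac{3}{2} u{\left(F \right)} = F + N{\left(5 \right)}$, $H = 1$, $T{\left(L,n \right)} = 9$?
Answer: $17 + \frac{5 i}{12} \approx 17.0 + 0.41667 i$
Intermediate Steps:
$x = -5$ ($x = \left(-5\right) 1 = -5$)
$m = -30$ ($m = \left(-5\right) 5 - 5 = -25 - 5 = -30$)
$N{\left(v \right)} = \frac{\sqrt{-30 + v}}{8}$ ($N{\left(v \right)} = \frac{\sqrt{v - 30}}{8} = \frac{\sqrt{-30 + v}}{8}$)
$u{\left(F \right)} = \frac{2 F}{3} + \frac{5 i}{12}$ ($u{\left(F \right)} = \frac{2 \left(F + \frac{\sqrt{-30 + 5}}{8}\right)}{3} = \frac{2 \left(F + \frac{\sqrt{-25}}{8}\right)}{3} = \frac{2 \left(F + \frac{5 i}{8}\right)}{3} = \frac{2 F}{3} + \frac{5 i}{12}$)
$H u{\left(12 \right)} + T{\left(7,7 \right)} = 1 \left(\frac{2}{3} \cdot 12 + \frac{5 i}{12}\right) + 9 = 1 \left(8 + \frac{5 i}{12}\right) + 9 = \left(8 + \frac{5 i}{12}\right) + 9 = 17 + \frac{5 i}{12}$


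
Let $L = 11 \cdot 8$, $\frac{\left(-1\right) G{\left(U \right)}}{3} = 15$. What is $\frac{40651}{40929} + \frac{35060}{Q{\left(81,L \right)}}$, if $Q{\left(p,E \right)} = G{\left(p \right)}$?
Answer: $- \frac{95542763}{122787} \approx -778.12$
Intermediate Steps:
$G{\left(U \right)} = -45$ ($G{\left(U \right)} = \left(-3\right) 15 = -45$)
$L = 88$
$Q{\left(p,E \right)} = -45$
$\frac{40651}{40929} + \frac{35060}{Q{\left(81,L \right)}} = \frac{40651}{40929} + \frac{35060}{-45} = 40651 \cdot \frac{1}{40929} + 35060 \left(- \frac{1}{45}\right) = \frac{40651}{40929} - \frac{7012}{9} = - \frac{95542763}{122787}$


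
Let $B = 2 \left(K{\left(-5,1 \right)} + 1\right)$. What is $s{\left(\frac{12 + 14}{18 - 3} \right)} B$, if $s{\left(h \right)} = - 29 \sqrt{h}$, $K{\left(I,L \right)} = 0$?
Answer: $- \frac{58 \sqrt{390}}{15} \approx -76.361$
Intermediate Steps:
$B = 2$ ($B = 2 \left(0 + 1\right) = 2 \cdot 1 = 2$)
$s{\left(\frac{12 + 14}{18 - 3} \right)} B = - 29 \sqrt{\frac{12 + 14}{18 - 3}} \cdot 2 = - 29 \sqrt{\frac{26}{15}} \cdot 2 = - 29 \frac{\sqrt{390}}{15} \cdot 2 = - \frac{29 \sqrt{390}}{15} \cdot 2 = - \frac{58 \sqrt{390}}{15}$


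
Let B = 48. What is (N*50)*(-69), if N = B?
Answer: -165600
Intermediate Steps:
N = 48
(N*50)*(-69) = (48*50)*(-69) = 2400*(-69) = -165600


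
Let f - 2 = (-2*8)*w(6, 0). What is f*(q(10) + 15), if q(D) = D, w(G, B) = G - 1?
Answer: -1950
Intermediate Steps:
w(G, B) = -1 + G
f = -78 (f = 2 + (-2*8)*(-1 + 6) = 2 - 16*5 = 2 - 80 = -78)
f*(q(10) + 15) = -78*(10 + 15) = -78*25 = -1950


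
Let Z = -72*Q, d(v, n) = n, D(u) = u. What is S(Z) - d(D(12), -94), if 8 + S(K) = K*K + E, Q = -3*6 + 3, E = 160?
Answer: 1166646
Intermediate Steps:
Q = -15 (Q = -18 + 3 = -15)
Z = 1080 (Z = -72*(-15) = 1080)
S(K) = 152 + K**2 (S(K) = -8 + (K*K + 160) = -8 + (K**2 + 160) = -8 + (160 + K**2) = 152 + K**2)
S(Z) - d(D(12), -94) = (152 + 1080**2) - 1*(-94) = (152 + 1166400) + 94 = 1166552 + 94 = 1166646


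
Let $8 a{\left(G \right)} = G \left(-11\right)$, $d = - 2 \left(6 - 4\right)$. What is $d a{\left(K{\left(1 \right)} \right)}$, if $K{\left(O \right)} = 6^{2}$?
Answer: $198$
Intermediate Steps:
$K{\left(O \right)} = 36$
$d = -4$ ($d = \left(-2\right) 2 = -4$)
$a{\left(G \right)} = - \frac{11 G}{8}$ ($a{\left(G \right)} = \frac{G \left(-11\right)}{8} = \frac{\left(-11\right) G}{8} = - \frac{11 G}{8}$)
$d a{\left(K{\left(1 \right)} \right)} = - 4 \left(\left(- \frac{11}{8}\right) 36\right) = \left(-4\right) \left(- \frac{99}{2}\right) = 198$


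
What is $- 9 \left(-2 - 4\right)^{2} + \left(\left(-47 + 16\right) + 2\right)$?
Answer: $-353$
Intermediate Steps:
$- 9 \left(-2 - 4\right)^{2} + \left(\left(-47 + 16\right) + 2\right) = - 9 \left(-6\right)^{2} + \left(-31 + 2\right) = \left(-9\right) 36 - 29 = -324 - 29 = -353$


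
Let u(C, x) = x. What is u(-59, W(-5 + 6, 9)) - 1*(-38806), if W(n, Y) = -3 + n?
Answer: 38804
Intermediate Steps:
u(-59, W(-5 + 6, 9)) - 1*(-38806) = (-3 + (-5 + 6)) - 1*(-38806) = (-3 + 1) + 38806 = -2 + 38806 = 38804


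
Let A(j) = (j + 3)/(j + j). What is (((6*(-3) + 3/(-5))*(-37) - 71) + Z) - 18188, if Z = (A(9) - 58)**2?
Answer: -642766/45 ≈ -14284.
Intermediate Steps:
A(j) = (3 + j)/(2*j) (A(j) = (3 + j)/((2*j)) = (3 + j)*(1/(2*j)) = (3 + j)/(2*j))
Z = 29584/9 (Z = ((1/2)*(3 + 9)/9 - 58)**2 = ((1/2)*(1/9)*12 - 58)**2 = (2/3 - 58)**2 = (-172/3)**2 = 29584/9 ≈ 3287.1)
(((6*(-3) + 3/(-5))*(-37) - 71) + Z) - 18188 = (((6*(-3) + 3/(-5))*(-37) - 71) + 29584/9) - 18188 = (((-18 + 3*(-1/5))*(-37) - 71) + 29584/9) - 18188 = (((-18 - 3/5)*(-37) - 71) + 29584/9) - 18188 = ((-93/5*(-37) - 71) + 29584/9) - 18188 = ((3441/5 - 71) + 29584/9) - 18188 = (3086/5 + 29584/9) - 18188 = 175694/45 - 18188 = -642766/45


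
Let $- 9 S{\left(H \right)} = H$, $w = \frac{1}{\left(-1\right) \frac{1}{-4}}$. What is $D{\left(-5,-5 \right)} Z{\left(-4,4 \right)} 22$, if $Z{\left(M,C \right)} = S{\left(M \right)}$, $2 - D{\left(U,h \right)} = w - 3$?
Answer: $\frac{88}{9} \approx 9.7778$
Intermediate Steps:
$w = 4$ ($w = \frac{1}{\left(-1\right) \left(- \frac{1}{4}\right)} = \frac{1}{\frac{1}{4}} = 4$)
$D{\left(U,h \right)} = 1$ ($D{\left(U,h \right)} = 2 - \left(4 - 3\right) = 2 - 1 = 1$)
$S{\left(H \right)} = - \frac{H}{9}$
$Z{\left(M,C \right)} = - \frac{M}{9}$
$D{\left(-5,-5 \right)} Z{\left(-4,4 \right)} 22 = 1 \left(\left(- \frac{1}{9}\right) \left(-4\right)\right) 22 = 1 \cdot \frac{4}{9} \cdot 22 = \frac{4}{9} \cdot 22 = \frac{88}{9}$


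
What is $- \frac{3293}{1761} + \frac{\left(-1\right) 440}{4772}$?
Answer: $- \frac{4122259}{2100873} \approx -1.9622$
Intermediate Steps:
$- \frac{3293}{1761} + \frac{\left(-1\right) 440}{4772} = \left(-3293\right) \frac{1}{1761} - \frac{110}{1193} = - \frac{3293}{1761} - \frac{110}{1193} = - \frac{4122259}{2100873}$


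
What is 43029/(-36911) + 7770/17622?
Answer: -11225204/15486801 ≈ -0.72482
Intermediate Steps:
43029/(-36911) + 7770/17622 = 43029*(-1/36911) + 7770*(1/17622) = -6147/5273 + 1295/2937 = -11225204/15486801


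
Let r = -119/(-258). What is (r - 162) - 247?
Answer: -105403/258 ≈ -408.54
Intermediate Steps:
r = 119/258 (r = -119*(-1/258) = 119/258 ≈ 0.46124)
(r - 162) - 247 = (119/258 - 162) - 247 = -41677/258 - 247 = -105403/258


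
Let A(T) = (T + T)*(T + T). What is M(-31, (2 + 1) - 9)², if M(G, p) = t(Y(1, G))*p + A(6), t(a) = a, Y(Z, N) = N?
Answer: 108900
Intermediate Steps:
A(T) = 4*T² (A(T) = (2*T)*(2*T) = 4*T²)
M(G, p) = 144 + G*p (M(G, p) = G*p + 4*6² = G*p + 4*36 = G*p + 144 = 144 + G*p)
M(-31, (2 + 1) - 9)² = (144 - 31*((2 + 1) - 9))² = (144 - 31*(3 - 9))² = (144 - 31*(-6))² = (144 + 186)² = 330² = 108900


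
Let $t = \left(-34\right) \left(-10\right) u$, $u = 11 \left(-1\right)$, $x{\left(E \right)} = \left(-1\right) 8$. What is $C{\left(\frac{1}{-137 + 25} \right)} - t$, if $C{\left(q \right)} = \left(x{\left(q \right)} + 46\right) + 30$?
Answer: $3808$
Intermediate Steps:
$x{\left(E \right)} = -8$
$u = -11$
$C{\left(q \right)} = 68$ ($C{\left(q \right)} = \left(-8 + 46\right) + 30 = 38 + 30 = 68$)
$t = -3740$ ($t = \left(-34\right) \left(-10\right) \left(-11\right) = 340 \left(-11\right) = -3740$)
$C{\left(\frac{1}{-137 + 25} \right)} - t = 68 - -3740 = 68 + 3740 = 3808$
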